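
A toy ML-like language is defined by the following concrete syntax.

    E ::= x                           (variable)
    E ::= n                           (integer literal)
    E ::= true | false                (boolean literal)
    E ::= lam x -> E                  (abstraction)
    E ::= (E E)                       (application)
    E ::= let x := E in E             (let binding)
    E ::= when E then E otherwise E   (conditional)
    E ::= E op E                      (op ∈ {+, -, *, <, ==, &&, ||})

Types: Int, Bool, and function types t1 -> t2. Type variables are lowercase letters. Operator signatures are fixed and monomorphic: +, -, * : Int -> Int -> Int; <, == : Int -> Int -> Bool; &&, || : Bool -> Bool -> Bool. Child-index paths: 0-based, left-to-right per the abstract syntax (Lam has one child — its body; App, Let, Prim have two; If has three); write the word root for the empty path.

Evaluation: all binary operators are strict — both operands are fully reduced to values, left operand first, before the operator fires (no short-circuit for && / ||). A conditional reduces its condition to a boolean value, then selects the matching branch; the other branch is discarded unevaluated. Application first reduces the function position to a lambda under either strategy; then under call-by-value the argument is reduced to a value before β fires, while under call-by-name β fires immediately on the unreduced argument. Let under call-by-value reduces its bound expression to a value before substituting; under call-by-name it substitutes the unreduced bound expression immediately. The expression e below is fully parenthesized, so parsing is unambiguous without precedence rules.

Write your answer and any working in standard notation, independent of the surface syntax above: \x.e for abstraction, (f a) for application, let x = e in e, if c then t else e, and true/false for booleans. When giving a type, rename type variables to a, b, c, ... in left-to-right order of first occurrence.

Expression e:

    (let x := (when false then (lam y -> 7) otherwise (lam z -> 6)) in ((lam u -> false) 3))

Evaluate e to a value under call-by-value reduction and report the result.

Trace:
step 0: (let x = (if false then (\y.7) else (\z.6)) in ((\u.false) 3))
step 1: [if@0] (let x = (\z.6) in ((\u.false) 3))
step 2: [let@root] ((\u.false) 3)
step 3: [beta@root] false

Answer: false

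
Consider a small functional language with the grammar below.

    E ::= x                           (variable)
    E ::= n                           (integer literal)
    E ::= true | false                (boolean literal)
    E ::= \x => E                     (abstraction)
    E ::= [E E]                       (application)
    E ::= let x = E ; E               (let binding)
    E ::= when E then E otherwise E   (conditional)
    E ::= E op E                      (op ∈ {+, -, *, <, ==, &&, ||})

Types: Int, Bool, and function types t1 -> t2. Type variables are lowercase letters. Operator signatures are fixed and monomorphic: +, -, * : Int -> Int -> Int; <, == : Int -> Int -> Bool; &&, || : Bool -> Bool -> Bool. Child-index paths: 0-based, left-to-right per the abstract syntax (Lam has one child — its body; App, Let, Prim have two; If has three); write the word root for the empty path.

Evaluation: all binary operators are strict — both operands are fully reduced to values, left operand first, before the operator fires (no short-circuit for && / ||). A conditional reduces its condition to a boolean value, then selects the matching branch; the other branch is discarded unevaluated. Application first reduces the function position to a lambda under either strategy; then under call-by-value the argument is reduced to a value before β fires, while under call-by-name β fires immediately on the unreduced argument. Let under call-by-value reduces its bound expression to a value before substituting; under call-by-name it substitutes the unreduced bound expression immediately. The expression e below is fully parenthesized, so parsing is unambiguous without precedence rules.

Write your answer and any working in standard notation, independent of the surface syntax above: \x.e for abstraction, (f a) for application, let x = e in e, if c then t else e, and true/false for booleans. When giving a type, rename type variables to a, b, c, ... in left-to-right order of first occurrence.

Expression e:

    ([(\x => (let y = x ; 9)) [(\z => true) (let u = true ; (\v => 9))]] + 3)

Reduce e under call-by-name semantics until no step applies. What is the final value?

Trace:
step 0: (((\x.(let y = x in 9)) ((\z.true) (let u = true in (\v.9)))) + 3)
step 1: [beta@0] ((let y = ((\z.true) (let u = true in (\v.9))) in 9) + 3)
step 2: [let@0] (9 + 3)
step 3: [delta@root] 12

Answer: 12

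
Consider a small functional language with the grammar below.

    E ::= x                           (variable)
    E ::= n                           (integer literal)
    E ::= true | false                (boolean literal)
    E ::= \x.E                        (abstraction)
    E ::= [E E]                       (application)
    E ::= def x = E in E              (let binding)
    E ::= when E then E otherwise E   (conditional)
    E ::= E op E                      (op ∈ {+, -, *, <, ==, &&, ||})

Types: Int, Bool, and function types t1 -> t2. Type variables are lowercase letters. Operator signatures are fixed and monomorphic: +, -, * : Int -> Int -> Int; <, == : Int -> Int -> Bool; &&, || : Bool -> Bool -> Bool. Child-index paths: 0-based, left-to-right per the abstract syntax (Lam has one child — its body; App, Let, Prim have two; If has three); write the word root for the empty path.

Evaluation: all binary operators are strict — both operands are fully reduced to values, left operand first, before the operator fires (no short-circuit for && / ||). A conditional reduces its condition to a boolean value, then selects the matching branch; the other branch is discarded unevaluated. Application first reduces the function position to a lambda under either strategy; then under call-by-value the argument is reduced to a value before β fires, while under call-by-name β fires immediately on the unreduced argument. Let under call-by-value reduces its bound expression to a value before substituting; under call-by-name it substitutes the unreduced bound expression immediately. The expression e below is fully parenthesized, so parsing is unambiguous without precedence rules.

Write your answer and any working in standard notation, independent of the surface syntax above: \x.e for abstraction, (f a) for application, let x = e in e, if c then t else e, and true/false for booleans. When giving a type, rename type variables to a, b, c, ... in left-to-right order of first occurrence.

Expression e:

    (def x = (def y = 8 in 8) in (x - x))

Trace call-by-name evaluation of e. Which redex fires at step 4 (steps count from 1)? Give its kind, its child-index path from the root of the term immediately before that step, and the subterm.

Answer: delta at root : (8 - 8)

Derivation:
step 0: (let x = (let y = 8 in 8) in (x - x))
step 1: [let@root] ((let y = 8 in 8) - (let y = 8 in 8))
step 2: [let@0] (8 - (let y = 8 in 8))
step 3: [let@1] (8 - 8)
step 4: [delta@root] 0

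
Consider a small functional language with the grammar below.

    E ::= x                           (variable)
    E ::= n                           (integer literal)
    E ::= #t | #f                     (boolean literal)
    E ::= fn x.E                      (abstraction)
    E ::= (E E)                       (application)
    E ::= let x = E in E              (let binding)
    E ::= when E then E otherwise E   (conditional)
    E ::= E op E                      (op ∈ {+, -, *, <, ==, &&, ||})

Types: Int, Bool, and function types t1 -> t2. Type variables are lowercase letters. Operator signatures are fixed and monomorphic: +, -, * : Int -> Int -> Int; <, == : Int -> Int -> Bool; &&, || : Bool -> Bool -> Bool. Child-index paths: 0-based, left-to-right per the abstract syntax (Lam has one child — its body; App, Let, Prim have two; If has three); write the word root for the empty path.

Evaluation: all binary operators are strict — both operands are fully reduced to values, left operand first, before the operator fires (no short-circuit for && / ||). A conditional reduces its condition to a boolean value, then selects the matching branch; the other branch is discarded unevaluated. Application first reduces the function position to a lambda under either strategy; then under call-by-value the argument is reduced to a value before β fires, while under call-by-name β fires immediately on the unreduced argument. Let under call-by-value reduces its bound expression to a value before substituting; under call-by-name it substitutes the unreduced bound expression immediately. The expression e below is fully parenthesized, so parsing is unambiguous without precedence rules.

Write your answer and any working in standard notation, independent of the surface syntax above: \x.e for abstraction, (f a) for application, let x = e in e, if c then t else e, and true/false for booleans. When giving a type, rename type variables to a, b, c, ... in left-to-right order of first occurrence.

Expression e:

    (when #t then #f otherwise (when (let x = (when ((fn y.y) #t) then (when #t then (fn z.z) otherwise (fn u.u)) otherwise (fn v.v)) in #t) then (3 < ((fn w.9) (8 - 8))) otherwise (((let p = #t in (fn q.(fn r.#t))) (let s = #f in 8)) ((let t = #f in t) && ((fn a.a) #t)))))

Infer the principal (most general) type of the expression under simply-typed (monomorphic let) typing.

Trace:
  unify Bool ~ Bool
y : a
\y._ : a -> a
  unify a -> a ~ Bool -> b
  unify a ~ Bool
  unify Bool ~ b
_ _ : Bool
  unify Bool ~ Bool
  unify Bool ~ Bool
z : c
\z._ : c -> c
u : d
\u._ : d -> d
  unify c -> c ~ d -> d
  unify c ~ d
  unify d ~ d
v : e
\v._ : e -> e
  unify d -> d ~ e -> e
  unify d ~ e
  unify e ~ e
let x : e -> e
  unify Bool ~ Bool
  unify Int ~ Int
\w._ : f -> Int
  unify Int ~ Int
  unify Int ~ Int
  unify f -> Int ~ Int -> g
  unify f ~ Int
  unify Int ~ g
_ _ : Int
  unify Int ~ Int
let p : Bool
\r._ : i -> Bool
\q._ : h -> i -> Bool
let s : Bool
  unify h -> i -> Bool ~ Int -> j
  unify h ~ Int
  unify i -> Bool ~ j
_ _ : i -> Bool
let t : Bool
t : Bool
  unify Bool ~ Bool
a : k
\a._ : k -> k
  unify k -> k ~ Bool -> l
  unify k ~ Bool
  unify Bool ~ l
_ _ : Bool
  unify Bool ~ Bool
  unify i -> Bool ~ Bool -> m
  unify i ~ Bool
  unify Bool ~ m
_ _ : Bool
  unify Bool ~ Bool
  unify Bool ~ Bool

Answer: Bool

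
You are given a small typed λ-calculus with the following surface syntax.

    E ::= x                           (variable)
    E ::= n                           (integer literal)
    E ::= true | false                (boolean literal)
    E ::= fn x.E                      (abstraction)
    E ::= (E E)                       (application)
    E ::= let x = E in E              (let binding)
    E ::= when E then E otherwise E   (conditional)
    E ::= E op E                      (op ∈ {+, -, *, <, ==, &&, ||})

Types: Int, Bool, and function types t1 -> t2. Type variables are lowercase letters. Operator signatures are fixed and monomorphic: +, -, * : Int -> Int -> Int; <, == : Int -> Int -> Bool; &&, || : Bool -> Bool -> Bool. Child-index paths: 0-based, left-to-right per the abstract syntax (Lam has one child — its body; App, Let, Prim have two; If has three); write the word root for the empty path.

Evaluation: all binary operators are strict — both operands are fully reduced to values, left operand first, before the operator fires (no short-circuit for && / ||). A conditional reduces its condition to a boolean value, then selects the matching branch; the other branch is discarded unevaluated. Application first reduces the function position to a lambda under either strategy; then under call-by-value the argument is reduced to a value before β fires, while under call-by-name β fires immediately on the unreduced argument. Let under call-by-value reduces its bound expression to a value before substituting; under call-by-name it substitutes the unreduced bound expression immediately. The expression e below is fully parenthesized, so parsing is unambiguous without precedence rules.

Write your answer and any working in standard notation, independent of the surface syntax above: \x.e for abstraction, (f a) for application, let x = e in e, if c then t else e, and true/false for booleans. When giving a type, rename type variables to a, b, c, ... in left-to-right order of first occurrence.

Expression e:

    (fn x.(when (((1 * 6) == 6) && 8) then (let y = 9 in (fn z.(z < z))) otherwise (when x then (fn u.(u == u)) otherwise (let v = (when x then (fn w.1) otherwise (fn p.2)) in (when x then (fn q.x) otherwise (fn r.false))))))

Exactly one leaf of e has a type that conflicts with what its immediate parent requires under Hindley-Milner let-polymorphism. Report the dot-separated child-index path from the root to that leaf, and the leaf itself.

Answer: 0.0.1 : 8

Working:
  unify Int ~ Int
  unify Int ~ Int
  unify Int ~ Int
  unify Int ~ Int
  unify Bool ~ Bool
  unify Int ~ Bool
  FAIL: mismatch Int ~ Bool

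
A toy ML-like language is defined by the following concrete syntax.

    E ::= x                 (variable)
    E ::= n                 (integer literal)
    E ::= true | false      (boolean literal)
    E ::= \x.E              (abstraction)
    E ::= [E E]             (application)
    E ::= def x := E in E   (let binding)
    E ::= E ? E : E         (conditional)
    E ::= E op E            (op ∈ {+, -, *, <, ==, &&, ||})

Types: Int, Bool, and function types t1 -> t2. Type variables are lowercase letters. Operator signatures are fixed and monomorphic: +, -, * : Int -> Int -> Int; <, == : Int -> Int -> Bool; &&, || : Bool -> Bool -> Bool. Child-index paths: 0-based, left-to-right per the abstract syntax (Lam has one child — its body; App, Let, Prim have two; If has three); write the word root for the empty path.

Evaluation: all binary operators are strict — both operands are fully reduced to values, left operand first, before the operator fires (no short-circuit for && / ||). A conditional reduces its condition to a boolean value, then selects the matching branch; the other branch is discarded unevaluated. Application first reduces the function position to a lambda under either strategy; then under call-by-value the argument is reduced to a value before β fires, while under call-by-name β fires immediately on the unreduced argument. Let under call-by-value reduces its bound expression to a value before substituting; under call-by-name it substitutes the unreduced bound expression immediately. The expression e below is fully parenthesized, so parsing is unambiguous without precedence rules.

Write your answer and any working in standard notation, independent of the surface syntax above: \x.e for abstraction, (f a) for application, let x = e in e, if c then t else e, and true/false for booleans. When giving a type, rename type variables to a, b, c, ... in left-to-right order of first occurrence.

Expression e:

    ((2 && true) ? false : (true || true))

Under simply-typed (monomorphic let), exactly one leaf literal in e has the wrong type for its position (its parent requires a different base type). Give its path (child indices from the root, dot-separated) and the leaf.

Trace:
  unify Int ~ Bool
  FAIL: mismatch Int ~ Bool

Answer: 0.0 : 2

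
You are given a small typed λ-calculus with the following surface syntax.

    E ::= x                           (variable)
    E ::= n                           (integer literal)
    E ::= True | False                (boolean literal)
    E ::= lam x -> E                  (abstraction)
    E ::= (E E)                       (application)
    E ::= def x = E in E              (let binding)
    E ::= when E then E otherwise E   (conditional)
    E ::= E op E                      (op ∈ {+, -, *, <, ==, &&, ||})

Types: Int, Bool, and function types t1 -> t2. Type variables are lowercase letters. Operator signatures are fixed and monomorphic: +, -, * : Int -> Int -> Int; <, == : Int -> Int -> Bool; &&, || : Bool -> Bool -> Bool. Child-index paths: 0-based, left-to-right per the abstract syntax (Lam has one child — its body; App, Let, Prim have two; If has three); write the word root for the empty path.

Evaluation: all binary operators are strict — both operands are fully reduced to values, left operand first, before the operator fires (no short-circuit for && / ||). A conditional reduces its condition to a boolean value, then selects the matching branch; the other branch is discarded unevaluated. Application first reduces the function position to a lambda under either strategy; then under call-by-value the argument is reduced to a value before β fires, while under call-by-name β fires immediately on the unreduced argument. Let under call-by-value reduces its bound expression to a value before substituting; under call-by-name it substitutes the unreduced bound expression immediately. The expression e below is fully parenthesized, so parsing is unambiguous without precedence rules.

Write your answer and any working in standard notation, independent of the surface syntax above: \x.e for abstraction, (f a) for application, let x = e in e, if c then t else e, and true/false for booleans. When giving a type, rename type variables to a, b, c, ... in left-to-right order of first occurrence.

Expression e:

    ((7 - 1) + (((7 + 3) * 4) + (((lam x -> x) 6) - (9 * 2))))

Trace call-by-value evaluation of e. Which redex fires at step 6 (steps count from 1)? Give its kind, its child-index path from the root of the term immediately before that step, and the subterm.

Answer: delta at 1.1 : (6 - 18)

Working:
step 0: ((7 - 1) + (((7 + 3) * 4) + (((\x.x) 6) - (9 * 2))))
step 1: [delta@0] (6 + (((7 + 3) * 4) + (((\x.x) 6) - (9 * 2))))
step 2: [delta@1.0.0] (6 + ((10 * 4) + (((\x.x) 6) - (9 * 2))))
step 3: [delta@1.0] (6 + (40 + (((\x.x) 6) - (9 * 2))))
step 4: [beta@1.1.0] (6 + (40 + (6 - (9 * 2))))
step 5: [delta@1.1.1] (6 + (40 + (6 - 18)))
step 6: [delta@1.1] (6 + (40 + -12))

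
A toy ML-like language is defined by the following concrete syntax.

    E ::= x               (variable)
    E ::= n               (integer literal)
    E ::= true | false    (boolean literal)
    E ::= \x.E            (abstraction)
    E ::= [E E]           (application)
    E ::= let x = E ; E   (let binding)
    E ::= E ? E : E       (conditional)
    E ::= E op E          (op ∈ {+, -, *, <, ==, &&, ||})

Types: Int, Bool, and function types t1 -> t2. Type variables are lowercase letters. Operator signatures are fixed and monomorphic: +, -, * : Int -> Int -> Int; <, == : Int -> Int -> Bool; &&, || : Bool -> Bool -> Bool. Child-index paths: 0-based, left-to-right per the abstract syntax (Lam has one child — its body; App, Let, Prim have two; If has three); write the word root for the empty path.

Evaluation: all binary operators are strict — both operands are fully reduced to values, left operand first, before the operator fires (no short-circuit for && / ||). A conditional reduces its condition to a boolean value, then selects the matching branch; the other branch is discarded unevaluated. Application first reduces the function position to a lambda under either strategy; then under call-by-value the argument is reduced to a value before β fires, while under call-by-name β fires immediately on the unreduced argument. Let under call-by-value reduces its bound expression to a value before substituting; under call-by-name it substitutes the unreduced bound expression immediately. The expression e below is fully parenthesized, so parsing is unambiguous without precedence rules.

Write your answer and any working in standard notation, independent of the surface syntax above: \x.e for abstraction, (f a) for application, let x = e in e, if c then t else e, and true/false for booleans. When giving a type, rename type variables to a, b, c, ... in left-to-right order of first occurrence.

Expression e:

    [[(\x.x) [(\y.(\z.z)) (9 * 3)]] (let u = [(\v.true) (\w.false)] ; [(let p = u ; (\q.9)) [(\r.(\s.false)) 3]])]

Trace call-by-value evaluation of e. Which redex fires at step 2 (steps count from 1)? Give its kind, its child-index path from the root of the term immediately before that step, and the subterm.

Answer: beta at 0.1 : ((\y.(\z.z)) 27)

Trace:
step 0: (((\x.x) ((\y.(\z.z)) (9 * 3))) (let u = ((\v.true) (\w.false)) in ((let p = u in (\q.9)) ((\r.(\s.false)) 3))))
step 1: [delta@0.1.1] (((\x.x) ((\y.(\z.z)) 27)) (let u = ((\v.true) (\w.false)) in ((let p = u in (\q.9)) ((\r.(\s.false)) 3))))
step 2: [beta@0.1] (((\x.x) (\z.z)) (let u = ((\v.true) (\w.false)) in ((let p = u in (\q.9)) ((\r.(\s.false)) 3))))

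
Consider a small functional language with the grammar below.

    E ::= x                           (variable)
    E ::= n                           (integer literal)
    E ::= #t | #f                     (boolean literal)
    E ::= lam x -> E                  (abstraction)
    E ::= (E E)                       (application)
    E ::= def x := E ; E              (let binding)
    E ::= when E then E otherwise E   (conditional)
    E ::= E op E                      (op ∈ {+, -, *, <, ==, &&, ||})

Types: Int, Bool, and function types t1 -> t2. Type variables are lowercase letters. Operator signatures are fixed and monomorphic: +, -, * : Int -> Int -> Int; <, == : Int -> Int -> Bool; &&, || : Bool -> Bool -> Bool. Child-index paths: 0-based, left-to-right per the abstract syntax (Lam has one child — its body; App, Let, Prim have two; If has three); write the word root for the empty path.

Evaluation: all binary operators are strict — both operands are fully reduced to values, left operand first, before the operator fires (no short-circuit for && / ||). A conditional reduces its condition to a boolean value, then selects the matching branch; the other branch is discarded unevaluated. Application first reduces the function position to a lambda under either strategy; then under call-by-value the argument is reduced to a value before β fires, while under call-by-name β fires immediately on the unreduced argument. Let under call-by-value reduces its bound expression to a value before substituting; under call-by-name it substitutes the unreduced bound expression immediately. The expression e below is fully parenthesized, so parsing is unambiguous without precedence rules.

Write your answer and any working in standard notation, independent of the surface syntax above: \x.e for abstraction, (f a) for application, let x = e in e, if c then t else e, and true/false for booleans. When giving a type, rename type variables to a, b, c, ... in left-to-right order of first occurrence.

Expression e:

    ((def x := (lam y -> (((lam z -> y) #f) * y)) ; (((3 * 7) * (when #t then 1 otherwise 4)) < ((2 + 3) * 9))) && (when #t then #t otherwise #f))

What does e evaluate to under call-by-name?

Working:
step 0: ((let x = (\y.(((\z.y) false) * y)) in (((3 * 7) * (if true then 1 else 4)) < ((2 + 3) * 9))) && (if true then true else false))
step 1: [let@0] ((((3 * 7) * (if true then 1 else 4)) < ((2 + 3) * 9)) && (if true then true else false))
step 2: [delta@0.0.0] (((21 * (if true then 1 else 4)) < ((2 + 3) * 9)) && (if true then true else false))
step 3: [if@0.0.1] (((21 * 1) < ((2 + 3) * 9)) && (if true then true else false))
step 4: [delta@0.0] ((21 < ((2 + 3) * 9)) && (if true then true else false))
step 5: [delta@0.1.0] ((21 < (5 * 9)) && (if true then true else false))
step 6: [delta@0.1] ((21 < 45) && (if true then true else false))
step 7: [delta@0] (true && (if true then true else false))
step 8: [if@1] (true && true)
step 9: [delta@root] true

Answer: true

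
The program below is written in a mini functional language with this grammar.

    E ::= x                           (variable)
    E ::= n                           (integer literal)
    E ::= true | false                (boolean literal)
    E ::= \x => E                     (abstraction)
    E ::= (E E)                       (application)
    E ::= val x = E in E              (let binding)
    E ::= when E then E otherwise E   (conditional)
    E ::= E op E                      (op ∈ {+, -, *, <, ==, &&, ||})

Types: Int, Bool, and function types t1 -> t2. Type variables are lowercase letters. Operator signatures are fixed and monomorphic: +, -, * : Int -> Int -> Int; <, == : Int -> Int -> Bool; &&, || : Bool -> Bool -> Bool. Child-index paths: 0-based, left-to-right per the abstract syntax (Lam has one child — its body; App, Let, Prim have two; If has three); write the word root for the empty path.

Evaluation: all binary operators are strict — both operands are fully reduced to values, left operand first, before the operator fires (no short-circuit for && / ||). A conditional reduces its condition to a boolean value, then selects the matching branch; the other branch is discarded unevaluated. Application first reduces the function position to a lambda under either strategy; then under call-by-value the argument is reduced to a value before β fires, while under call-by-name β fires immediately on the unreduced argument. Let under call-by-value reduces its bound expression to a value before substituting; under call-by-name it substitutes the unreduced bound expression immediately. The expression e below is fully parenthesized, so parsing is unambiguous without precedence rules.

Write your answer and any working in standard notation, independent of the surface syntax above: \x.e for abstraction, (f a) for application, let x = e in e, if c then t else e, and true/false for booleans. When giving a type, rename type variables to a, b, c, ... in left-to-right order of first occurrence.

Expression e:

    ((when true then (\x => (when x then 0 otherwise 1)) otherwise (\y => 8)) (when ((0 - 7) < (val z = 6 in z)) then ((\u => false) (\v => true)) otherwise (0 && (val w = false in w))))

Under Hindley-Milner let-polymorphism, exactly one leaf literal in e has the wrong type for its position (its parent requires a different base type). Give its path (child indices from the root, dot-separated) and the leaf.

Derivation:
  unify Bool ~ Bool
x : a
  unify a ~ Bool
  unify Int ~ Int
\x._ : Bool -> Int
\y._ : b -> Int
  unify Bool -> Int ~ b -> Int
  unify Bool ~ b
  unify Int ~ Int
  unify Int ~ Int
  unify Int ~ Int
  unify Int ~ Int
let z : Int
z : Int
  unify Int ~ Int
  unify Bool ~ Bool
\u._ : c -> Bool
\v._ : d -> Bool
  unify c -> Bool ~ (d -> Bool) -> e
  unify c ~ d -> Bool
  unify Bool ~ e
_ _ : Bool
  unify Int ~ Bool
  FAIL: mismatch Int ~ Bool

Answer: 1.2.0 : 0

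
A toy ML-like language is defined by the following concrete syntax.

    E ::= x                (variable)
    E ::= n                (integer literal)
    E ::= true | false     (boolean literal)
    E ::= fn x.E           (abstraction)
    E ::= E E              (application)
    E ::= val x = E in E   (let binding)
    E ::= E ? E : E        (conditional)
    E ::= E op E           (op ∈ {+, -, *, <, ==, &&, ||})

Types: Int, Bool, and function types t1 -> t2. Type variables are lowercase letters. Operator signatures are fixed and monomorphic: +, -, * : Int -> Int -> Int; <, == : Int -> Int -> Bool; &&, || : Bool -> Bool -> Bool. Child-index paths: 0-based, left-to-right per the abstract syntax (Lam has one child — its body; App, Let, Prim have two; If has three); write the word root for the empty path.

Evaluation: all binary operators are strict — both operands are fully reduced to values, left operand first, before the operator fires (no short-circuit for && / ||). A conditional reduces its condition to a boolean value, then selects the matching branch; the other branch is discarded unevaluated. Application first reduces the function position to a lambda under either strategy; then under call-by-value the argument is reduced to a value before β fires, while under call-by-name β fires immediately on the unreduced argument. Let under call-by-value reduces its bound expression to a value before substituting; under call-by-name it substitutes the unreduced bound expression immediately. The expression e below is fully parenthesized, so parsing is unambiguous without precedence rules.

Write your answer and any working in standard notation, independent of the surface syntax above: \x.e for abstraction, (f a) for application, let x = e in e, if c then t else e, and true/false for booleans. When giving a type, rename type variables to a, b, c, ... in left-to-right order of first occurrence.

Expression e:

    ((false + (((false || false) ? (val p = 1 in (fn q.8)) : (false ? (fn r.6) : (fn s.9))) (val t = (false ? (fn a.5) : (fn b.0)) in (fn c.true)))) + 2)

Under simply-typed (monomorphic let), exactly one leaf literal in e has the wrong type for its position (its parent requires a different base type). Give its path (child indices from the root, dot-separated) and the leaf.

Answer: 0.0 : false

Derivation:
  unify Bool ~ Int
  FAIL: mismatch Bool ~ Int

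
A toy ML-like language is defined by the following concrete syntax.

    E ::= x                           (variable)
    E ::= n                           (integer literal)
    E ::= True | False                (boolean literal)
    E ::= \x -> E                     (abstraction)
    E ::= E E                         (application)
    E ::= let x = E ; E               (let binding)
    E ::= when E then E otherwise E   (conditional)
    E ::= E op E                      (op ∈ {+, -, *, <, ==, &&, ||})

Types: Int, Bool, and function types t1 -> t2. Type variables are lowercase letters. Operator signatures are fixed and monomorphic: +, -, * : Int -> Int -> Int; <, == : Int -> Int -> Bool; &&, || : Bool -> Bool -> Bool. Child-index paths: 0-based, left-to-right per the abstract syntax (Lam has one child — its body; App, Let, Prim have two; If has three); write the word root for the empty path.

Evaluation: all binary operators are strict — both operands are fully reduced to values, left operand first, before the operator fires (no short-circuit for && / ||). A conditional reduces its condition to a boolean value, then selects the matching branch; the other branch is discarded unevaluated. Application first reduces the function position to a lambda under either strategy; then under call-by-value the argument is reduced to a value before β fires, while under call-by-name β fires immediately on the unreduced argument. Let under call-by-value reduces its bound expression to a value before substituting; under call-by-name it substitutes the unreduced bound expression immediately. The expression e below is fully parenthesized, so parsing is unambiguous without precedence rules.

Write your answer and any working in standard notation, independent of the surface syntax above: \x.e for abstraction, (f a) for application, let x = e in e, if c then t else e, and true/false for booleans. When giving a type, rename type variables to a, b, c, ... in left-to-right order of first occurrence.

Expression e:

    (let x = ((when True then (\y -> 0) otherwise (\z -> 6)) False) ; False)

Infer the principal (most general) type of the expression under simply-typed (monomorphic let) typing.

Answer: Bool

Derivation:
  unify Bool ~ Bool
\y._ : a -> Int
\z._ : b -> Int
  unify a -> Int ~ b -> Int
  unify a ~ b
  unify Int ~ Int
  unify b -> Int ~ Bool -> c
  unify b ~ Bool
  unify Int ~ c
_ _ : Int
let x : Int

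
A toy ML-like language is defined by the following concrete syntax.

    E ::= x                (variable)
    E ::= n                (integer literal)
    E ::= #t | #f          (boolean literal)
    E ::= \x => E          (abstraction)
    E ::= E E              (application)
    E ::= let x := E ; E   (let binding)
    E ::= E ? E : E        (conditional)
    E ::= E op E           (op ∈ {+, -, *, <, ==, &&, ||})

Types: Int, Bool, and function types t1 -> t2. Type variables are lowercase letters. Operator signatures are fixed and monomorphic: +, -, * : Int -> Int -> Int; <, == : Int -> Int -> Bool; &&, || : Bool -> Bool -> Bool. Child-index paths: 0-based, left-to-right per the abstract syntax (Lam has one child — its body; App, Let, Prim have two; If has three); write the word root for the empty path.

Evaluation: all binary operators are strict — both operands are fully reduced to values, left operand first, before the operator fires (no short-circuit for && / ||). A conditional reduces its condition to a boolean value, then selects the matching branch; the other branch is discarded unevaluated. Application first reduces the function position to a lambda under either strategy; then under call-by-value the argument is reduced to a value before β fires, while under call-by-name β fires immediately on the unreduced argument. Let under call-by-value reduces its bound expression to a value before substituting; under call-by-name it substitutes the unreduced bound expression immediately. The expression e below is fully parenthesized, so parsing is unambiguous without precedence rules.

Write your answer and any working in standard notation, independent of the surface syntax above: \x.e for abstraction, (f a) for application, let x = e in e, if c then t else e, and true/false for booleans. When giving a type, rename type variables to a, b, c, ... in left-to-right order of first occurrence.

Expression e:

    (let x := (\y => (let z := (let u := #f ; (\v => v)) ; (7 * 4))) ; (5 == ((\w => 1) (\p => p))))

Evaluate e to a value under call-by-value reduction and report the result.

Answer: false

Working:
step 0: (let x = (\y.(let z = (let u = false in (\v.v)) in (7 * 4))) in (5 == ((\w.1) (\p.p))))
step 1: [let@root] (5 == ((\w.1) (\p.p)))
step 2: [beta@1] (5 == 1)
step 3: [delta@root] false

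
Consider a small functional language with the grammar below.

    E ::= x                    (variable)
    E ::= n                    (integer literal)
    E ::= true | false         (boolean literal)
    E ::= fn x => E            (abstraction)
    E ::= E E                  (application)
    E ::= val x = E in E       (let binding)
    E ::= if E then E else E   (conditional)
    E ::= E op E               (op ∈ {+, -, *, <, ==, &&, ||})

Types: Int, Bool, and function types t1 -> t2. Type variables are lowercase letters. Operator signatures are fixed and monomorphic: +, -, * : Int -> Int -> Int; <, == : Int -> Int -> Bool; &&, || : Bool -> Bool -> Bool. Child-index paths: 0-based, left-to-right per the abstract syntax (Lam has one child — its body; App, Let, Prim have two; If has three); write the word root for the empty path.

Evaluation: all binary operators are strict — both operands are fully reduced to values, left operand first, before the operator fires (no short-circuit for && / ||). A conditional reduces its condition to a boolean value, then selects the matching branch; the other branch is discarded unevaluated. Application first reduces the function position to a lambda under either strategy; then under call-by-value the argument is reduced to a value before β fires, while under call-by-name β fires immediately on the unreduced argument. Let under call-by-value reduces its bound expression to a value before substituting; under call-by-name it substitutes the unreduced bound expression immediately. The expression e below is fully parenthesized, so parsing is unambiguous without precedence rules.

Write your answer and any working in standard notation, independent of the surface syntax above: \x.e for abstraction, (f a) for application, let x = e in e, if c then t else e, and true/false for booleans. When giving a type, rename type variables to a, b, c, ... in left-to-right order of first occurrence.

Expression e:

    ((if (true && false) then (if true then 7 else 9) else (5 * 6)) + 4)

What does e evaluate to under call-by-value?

Answer: 34

Derivation:
step 0: ((if (true && false) then (if true then 7 else 9) else (5 * 6)) + 4)
step 1: [delta@0.0] ((if false then (if true then 7 else 9) else (5 * 6)) + 4)
step 2: [if@0] ((5 * 6) + 4)
step 3: [delta@0] (30 + 4)
step 4: [delta@root] 34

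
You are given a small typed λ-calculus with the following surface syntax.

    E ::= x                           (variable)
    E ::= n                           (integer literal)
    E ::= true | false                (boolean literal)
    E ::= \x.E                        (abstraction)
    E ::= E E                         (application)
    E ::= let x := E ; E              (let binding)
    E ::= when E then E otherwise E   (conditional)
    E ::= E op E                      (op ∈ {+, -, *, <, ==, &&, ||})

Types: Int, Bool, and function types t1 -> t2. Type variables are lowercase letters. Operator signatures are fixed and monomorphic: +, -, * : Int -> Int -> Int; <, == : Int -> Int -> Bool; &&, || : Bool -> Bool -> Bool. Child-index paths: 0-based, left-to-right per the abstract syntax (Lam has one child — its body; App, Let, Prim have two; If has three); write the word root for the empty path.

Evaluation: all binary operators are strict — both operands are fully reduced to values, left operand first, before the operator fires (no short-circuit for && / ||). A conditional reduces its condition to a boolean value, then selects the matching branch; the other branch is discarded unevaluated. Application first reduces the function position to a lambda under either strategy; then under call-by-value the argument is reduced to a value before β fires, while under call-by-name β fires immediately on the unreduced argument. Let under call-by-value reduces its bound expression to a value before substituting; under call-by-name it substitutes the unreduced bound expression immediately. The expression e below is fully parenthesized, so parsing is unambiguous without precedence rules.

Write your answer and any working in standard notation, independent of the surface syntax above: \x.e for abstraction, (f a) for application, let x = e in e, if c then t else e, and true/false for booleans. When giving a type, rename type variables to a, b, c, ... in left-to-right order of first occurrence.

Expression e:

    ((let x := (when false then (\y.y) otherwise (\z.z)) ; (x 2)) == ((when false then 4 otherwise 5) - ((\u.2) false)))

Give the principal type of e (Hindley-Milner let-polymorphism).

Answer: Bool

Derivation:
  unify Bool ~ Bool
y : a
\y._ : a -> a
z : b
\z._ : b -> b
  unify a -> a ~ b -> b
  unify a ~ b
  unify b ~ b
let x : forall. b -> b
x : c -> c
  unify c -> c ~ Int -> d
  unify c ~ Int
  unify Int ~ d
_ _ : Int
  unify Int ~ Int
  unify Bool ~ Bool
  unify Int ~ Int
  unify Int ~ Int
\u._ : e -> Int
  unify e -> Int ~ Bool -> f
  unify e ~ Bool
  unify Int ~ f
_ _ : Int
  unify Int ~ Int
  unify Int ~ Int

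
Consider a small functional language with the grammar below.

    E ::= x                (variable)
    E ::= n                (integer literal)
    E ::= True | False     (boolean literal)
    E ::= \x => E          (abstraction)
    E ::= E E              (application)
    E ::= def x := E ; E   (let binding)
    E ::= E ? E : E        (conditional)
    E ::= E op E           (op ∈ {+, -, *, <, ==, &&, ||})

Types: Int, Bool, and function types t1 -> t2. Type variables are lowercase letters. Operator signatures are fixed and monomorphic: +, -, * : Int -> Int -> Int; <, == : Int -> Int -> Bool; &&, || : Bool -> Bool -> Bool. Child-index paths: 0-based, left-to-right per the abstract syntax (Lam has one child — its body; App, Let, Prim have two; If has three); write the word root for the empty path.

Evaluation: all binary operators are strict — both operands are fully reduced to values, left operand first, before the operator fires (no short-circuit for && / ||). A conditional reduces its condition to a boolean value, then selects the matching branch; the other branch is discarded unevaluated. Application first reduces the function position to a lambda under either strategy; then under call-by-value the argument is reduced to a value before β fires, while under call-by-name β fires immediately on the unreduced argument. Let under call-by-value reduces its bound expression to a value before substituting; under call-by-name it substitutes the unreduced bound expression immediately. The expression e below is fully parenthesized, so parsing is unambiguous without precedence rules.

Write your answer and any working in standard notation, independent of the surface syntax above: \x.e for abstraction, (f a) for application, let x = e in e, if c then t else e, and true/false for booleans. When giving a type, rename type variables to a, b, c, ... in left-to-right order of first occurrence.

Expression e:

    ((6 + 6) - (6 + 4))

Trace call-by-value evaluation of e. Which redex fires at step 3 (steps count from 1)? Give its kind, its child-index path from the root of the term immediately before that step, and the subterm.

Answer: delta at root : (12 - 10)

Trace:
step 0: ((6 + 6) - (6 + 4))
step 1: [delta@0] (12 - (6 + 4))
step 2: [delta@1] (12 - 10)
step 3: [delta@root] 2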